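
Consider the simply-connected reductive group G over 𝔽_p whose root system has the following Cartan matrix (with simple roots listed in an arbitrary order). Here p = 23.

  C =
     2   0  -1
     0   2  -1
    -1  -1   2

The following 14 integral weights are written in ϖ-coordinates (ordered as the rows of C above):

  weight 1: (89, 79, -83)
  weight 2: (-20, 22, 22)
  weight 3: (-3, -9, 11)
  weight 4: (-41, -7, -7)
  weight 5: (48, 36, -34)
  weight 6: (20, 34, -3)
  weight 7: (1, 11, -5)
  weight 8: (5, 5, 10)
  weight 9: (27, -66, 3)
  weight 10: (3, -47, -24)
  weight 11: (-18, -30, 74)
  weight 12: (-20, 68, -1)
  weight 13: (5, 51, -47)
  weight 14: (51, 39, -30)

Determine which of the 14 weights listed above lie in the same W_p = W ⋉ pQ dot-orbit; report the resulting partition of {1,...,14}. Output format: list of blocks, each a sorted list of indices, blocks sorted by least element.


A_3 Cartan matrix, 3 simple roots permuted; ρ=(1,1,1).

Folding the 14 weights λ_j+ρ into Ā_23 (reps in the given 3-coord order):

  λ_1+ρ ↦ (2, 8, 2);  λ_2+ρ ↦ (4, 0, 0);  λ_3+ρ ↦ (2, 8, 2);  λ_4+ρ ↦ (6, 6, 11);  λ_5+ρ ↦ (3, 9, 4);  λ_6+ρ ↦ (2, 8, 2);  λ_7+ρ ↦ (2, 8, 2);  λ_8+ρ ↦ (6, 6, 11);  λ_9+ρ ↦ (5, 4, 4);  λ_10+ρ ↦ (4, 0, 0);  λ_11+ρ ↦ (6, 6, 11);  λ_12+ρ ↦ (4, 0, 0);  λ_13+ρ ↦ (6, 6, 11);  λ_14+ρ ↦ (6, 6, 11)

The 14 indices split into 5 linkage classes (same alcove rep ⇔ same W_23-dot-orbit):

[[1, 3, 6, 7], [2, 10, 12], [4, 8, 11, 13, 14], [5], [9]]


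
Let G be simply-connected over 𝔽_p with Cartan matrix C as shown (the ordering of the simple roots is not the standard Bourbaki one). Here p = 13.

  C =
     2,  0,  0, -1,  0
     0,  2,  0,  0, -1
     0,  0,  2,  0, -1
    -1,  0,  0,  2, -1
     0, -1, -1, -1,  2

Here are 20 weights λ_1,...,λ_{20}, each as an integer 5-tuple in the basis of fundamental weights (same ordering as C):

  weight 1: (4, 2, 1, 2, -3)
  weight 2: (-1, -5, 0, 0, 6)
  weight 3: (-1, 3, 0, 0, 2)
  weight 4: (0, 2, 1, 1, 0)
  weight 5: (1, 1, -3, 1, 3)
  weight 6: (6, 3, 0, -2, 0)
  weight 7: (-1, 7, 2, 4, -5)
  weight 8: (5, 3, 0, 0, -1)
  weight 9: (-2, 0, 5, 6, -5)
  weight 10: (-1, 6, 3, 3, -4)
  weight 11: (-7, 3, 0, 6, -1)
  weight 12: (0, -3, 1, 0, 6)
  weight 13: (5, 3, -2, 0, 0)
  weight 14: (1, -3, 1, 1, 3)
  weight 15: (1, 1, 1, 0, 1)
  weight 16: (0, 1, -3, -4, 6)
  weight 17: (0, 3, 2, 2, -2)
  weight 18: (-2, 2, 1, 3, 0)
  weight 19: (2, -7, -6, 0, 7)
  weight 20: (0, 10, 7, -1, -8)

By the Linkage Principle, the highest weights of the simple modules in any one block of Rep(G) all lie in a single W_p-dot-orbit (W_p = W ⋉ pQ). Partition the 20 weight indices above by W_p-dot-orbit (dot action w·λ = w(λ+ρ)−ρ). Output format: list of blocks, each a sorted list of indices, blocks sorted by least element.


Cartan matrix: type D_5 (|W|=1920); un-permuting the 5 rows.

Ā_13 reps of the 20 weights (D_5, coords as presented):

  1: (5, 1, 0, 1, 2);  2: (0, 4, 1, 1, 3);  3: (0, 4, 1, 1, 3);  4: (1, 3, 2, 2, 1);  5: (2, 2, 2, 1, 2);  6: (6, 4, 1, 1, 0);  7: (0, 4, 1, 1, 3);  8: (6, 4, 1, 1, 0);  9: (1, 3, 2, 2, 1);  10: (0, 4, 1, 1, 3);  11: (6, 4, 1, 1, 0);  12: (2, 2, 2, 1, 2);  13: (6, 4, 1, 1, 0);  14: (2, 2, 2, 1, 2);  15: (2, 2, 2, 1, 2);  16: (2, 2, 2, 1, 2);  17: (1, 3, 2, 2, 1);  18: (1, 3, 2, 2, 1);  19: (1, 3, 2, 2, 1);  20: (6, 4, 1, 1, 0)

5 distinct reps among the 20 weights ⇒ 5 W_13-linkage classes:

[[1], [2, 3, 7, 10], [4, 9, 17, 18, 19], [5, 12, 14, 15, 16], [6, 8, 11, 13, 20]]


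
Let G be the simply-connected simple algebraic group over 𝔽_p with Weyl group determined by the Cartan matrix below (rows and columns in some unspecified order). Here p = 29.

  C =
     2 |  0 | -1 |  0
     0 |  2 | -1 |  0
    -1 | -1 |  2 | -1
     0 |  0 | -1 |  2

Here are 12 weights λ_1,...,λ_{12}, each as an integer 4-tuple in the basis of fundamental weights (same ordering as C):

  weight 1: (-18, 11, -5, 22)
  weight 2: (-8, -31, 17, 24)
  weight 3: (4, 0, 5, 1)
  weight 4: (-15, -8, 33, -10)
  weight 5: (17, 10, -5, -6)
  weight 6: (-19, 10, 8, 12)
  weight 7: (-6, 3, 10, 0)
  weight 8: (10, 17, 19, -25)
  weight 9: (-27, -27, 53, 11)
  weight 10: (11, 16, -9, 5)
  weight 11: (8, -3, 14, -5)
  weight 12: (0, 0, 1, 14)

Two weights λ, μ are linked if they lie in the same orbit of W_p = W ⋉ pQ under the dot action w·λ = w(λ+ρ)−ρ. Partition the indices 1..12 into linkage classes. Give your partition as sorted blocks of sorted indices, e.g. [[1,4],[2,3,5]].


Type D_4, rank 4, |W|=192; reorder rows/cols to standard.

Each λ_j+ρ reduced to Ā_29; 4-tuples below use C's row order:

  λ_1+ρ ↦ (4, 9, 6, 2)
  λ_2+ρ ↦ (5, 4, 6, 1)
  λ_3+ρ ↦ (5, 1, 6, 2)
  λ_4+ρ ↦ (9, 2, 5, 4)
  λ_5+ρ ↦ (9, 2, 5, 4)
  λ_6+ρ ↦ (9, 2, 5, 4)
  λ_7+ρ ↦ (5, 4, 6, 1)
  λ_8+ρ ↦ (9, 2, 5, 4)
  λ_9+ρ ↦ (1, 1, 2, 15)
  λ_10+ρ ↦ (4, 9, 6, 2)
  λ_11+ρ ↦ (9, 2, 5, 4)
  λ_12+ρ ↦ (1, 1, 2, 15)

Grouping the 12 weights by Ā_29-representative: 5 linkage classes.

[[1, 10], [2, 7], [3], [4, 5, 6, 8, 11], [9, 12]]


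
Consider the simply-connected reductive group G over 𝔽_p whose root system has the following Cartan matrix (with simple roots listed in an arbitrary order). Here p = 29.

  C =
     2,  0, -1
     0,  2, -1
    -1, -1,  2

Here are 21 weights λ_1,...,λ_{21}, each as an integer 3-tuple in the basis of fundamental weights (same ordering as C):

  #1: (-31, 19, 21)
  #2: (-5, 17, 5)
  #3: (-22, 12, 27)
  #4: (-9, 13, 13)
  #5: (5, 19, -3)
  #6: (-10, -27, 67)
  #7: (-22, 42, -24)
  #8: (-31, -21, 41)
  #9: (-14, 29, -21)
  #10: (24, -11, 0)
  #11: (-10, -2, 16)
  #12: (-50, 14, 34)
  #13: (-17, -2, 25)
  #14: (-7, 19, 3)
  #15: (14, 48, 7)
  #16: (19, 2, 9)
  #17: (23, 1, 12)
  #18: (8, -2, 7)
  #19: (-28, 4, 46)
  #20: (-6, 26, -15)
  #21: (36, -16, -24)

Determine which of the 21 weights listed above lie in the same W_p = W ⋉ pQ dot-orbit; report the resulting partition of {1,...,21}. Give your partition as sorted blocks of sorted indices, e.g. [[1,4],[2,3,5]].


A_3 Cartan matrix, 3 simple roots permuted; ρ=(1,1,1).

Each λ_j+ρ reduced to Ā_29; 3-tuples below use C's row order:

  λ_1 → (9, 1, 7);  λ_2 → (4, 18, 2);  λ_3 → (9, 1, 7);  λ_4 → (8, 14, 6);  λ_5 → (4, 18, 2);  λ_6 → (16, 1, 9);  λ_7 → (8, 14, 6);  λ_8 → (9, 1, 7);  λ_9 → (16, 1, 9);  λ_10 → (16, 1, 9);  λ_11 → (9, 1, 7);  λ_12 → (8, 14, 6);  λ_13 → (16, 1, 9);  λ_14 → (4, 18, 2);  λ_15 → (8, 14, 6);  λ_16 → (16, 1, 9);  λ_17 → (14, 8, 5);  λ_18 → (9, 1, 7);  λ_19 → (4, 18, 2);  λ_20 → (14, 8, 5);  λ_21 → (8, 14, 6)

These 21 weights hit 5 W_29-dot-orbits; sizes (5, 4, 5, 5, 2):

[[1, 3, 8, 11, 18], [2, 5, 14, 19], [4, 7, 12, 15, 21], [6, 9, 10, 13, 16], [17, 20]]


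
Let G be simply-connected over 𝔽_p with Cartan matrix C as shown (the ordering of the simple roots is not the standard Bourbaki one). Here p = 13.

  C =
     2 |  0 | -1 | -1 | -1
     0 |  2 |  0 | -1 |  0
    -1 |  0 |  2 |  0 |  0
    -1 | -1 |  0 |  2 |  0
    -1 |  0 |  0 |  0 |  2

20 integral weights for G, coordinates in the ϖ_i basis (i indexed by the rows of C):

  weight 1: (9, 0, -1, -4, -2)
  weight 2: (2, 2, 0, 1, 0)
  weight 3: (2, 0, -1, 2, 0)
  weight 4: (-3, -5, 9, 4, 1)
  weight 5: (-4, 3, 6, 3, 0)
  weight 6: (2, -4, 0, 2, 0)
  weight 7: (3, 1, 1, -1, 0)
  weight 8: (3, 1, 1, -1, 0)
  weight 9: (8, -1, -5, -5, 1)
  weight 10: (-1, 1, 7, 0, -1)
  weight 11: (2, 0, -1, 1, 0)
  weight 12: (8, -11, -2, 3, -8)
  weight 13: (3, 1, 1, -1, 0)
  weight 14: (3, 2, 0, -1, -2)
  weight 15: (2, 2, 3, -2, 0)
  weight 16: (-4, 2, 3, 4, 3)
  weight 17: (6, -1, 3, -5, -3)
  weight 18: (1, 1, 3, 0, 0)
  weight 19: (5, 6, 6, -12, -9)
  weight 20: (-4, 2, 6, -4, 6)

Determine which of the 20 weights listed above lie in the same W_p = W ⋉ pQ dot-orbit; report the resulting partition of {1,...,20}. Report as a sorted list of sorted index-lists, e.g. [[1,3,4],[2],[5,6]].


Cartan matrix: type D_5 (|W|=1920); un-permuting the 5 rows.

Alcove-folded reps (p=13, 20 weights, presented ϖ-order):

  λ_1+ρ ↦ (3, 1, 0, 2, 1) · λ_2+ρ ↦ (3, 3, 1, 0, 1) · λ_3+ρ ↦ (3, 1, 0, 2, 1) · λ_4+ρ ↦ (0, 2, 8, 1, 0) · λ_5+ρ ↦ (1, 4, 4, 0, 2) · λ_6+ρ ↦ (3, 3, 1, 0, 1) · λ_7+ρ ↦ (4, 2, 2, 0, 1) · λ_8+ρ ↦ (4, 2, 2, 0, 1) · λ_9+ρ ↦ (1, 4, 4, 0, 2) · λ_10+ρ ↦ (0, 2, 8, 1, 0) · λ_11+ρ ↦ (3, 1, 0, 2, 1) · λ_12+ρ ↦ (1, 4, 4, 0, 2) · λ_13+ρ ↦ (4, 2, 2, 0, 1) · λ_14+ρ ↦ (3, 3, 1, 0, 1) · λ_15+ρ ↦ (2, 2, 4, 1, 1) · λ_16+ρ ↦ (3, 3, 1, 0, 1) · λ_17+ρ ↦ (1, 4, 4, 0, 2) · λ_18+ρ ↦ (2, 2, 4, 1, 1) · λ_19+ρ ↦ (4, 2, 2, 0, 1) · λ_20+ρ ↦ (3, 3, 1, 0, 1)

The 20 indices split into 6 linkage classes (same alcove rep ⇔ same W_13-dot-orbit):

[[1, 3, 11], [2, 6, 14, 16, 20], [4, 10], [5, 9, 12, 17], [7, 8, 13, 19], [15, 18]]


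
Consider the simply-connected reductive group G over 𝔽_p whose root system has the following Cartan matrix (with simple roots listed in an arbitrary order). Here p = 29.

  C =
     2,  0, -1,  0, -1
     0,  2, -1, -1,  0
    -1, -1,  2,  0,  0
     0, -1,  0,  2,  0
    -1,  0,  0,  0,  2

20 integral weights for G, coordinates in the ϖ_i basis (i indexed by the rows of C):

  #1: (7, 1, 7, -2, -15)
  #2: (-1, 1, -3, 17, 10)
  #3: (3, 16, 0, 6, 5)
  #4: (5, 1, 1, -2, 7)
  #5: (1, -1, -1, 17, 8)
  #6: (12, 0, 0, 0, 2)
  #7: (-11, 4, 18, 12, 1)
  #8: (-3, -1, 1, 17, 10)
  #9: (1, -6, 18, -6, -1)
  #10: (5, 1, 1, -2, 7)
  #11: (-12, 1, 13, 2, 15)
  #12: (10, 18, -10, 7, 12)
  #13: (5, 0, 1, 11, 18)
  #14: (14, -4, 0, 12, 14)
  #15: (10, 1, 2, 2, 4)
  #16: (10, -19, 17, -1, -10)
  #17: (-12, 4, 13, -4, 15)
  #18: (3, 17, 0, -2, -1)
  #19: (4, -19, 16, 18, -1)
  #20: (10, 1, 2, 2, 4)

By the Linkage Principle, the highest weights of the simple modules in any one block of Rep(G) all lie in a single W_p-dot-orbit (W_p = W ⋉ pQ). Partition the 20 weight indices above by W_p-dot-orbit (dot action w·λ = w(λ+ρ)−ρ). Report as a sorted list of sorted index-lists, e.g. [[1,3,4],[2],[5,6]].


Type A_5, rank 5, |W|=720; reorder rows/cols to standard.

Alcove-folded reps (p=29, 20 weights, presented ϖ-order):

    [1] (6, 1, 2, 1, 8)
    [2] (2, 0, 0, 18, 9)
    [3] (4, 17, 1, 1, 0)
    [4] (6, 1, 2, 1, 8)
    [5] (2, 0, 0, 18, 9)
    [6] (13, 1, 1, 1, 3)
    [7] (2, 5, 9, 5, 0)
    [8] (2, 0, 0, 18, 9)
    [9] (2, 5, 9, 5, 0)
    [10] (6, 1, 2, 1, 8)
    [11] (11, 2, 3, 3, 5)
    [12] (2, 5, 9, 5, 0)
    [13] (6, 1, 2, 1, 8)
    [14] (13, 1, 1, 1, 3)
    [15] (11, 2, 3, 3, 5)
    [16] (2, 0, 0, 18, 9)
    [17] (11, 2, 3, 3, 5)
    [18] (4, 17, 1, 1, 0)
    [19] (4, 17, 1, 1, 0)
    [20] (11, 2, 3, 3, 5)

Linkage partition of the 20 weights (6 classes, p=29):

[[1, 4, 10, 13], [2, 5, 8, 16], [3, 18, 19], [6, 14], [7, 9, 12], [11, 15, 17, 20]]


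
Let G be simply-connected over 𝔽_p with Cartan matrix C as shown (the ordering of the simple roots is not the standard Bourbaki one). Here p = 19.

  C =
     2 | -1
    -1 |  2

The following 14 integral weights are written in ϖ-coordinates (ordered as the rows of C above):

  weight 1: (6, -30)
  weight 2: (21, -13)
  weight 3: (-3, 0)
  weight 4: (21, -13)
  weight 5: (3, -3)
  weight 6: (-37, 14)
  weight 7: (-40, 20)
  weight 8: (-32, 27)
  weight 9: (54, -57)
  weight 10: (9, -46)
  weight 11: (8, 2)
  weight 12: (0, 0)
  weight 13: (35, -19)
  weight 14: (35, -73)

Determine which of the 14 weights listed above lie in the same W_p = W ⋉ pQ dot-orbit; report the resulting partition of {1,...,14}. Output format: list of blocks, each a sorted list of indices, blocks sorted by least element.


Cartan matrix: type A_2 (|W|=6); un-permuting the 2 rows.

Alcove-folded reps (p=19, 14 weights, presented ϖ-order):

  1: (9, 3) · 2: (7, 9) · 3: (1, 1) · 4: (7, 9) · 5: (2, 2) · 6: (2, 2) · 7: (1, 1) · 8: (7, 9) · 9: (1, 1) · 10: (7, 9) · 11: (9, 3) · 12: (1, 1) · 13: (1, 1) · 14: (2, 2)

4 distinct reps among the 14 weights ⇒ 4 W_19-linkage classes:

[[1, 11], [2, 4, 8, 10], [3, 7, 9, 12, 13], [5, 6, 14]]


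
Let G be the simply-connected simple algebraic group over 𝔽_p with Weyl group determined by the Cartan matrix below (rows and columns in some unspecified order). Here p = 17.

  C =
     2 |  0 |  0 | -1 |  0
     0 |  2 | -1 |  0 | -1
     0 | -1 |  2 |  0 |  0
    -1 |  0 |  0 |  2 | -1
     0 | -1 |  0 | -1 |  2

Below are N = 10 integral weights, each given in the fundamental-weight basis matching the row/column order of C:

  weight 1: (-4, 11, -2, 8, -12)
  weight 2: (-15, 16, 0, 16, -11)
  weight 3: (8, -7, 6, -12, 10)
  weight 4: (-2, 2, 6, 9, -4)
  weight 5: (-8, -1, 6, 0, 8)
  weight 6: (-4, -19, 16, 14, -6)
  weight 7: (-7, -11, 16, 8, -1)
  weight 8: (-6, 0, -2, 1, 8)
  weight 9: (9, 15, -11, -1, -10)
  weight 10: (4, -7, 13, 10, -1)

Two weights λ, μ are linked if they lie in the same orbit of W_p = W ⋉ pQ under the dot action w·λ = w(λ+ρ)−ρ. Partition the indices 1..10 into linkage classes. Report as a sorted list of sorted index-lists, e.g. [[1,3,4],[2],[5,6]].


Dynkin diagram of C (from the 8 off-diagonal −1 entries): A_5.

Alcove-folded reps (p=17, 10 weights, presented ϖ-order):

  λ_1+ρ ↦ (2, 0, 1, 3, 6) · λ_2+ρ ↦ (1, 0, 7, 6, 3) · λ_3+ρ ↦ (2, 0, 1, 3, 6) · λ_4+ρ ↦ (1, 0, 7, 6, 3) · λ_5+ρ ↦ (1, 0, 7, 6, 3) · λ_6+ρ ↦ (2, 0, 1, 3, 6) · λ_7+ρ ↦ (1, 0, 7, 6, 3) · λ_8+ρ ↦ (2, 0, 1, 3, 6) · λ_9+ρ ↦ (1, 0, 7, 6, 3) · λ_10+ρ ↦ (2, 0, 1, 3, 6)

The 10 indices split into 2 linkage classes (same alcove rep ⇔ same W_17-dot-orbit):

[[1, 3, 6, 8, 10], [2, 4, 5, 7, 9]]


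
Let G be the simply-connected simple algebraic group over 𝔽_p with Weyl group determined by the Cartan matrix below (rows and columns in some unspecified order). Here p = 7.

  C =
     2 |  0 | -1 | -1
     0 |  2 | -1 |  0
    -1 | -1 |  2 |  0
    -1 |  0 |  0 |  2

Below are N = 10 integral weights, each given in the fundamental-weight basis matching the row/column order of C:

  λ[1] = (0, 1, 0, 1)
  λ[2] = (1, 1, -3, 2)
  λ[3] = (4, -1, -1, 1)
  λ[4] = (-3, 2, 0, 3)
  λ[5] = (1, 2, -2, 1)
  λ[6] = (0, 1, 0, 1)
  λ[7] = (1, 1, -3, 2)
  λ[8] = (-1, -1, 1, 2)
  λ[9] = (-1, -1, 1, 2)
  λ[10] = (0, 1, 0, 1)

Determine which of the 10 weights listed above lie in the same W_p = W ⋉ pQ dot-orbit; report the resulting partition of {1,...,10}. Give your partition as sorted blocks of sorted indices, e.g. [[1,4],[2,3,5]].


Type A_4, rank 4, |W|=120; reorder rows/cols to standard.

λ_j+ρ reflected into Ā_7 (⟨·,θ^∨⟩≤7); 4-tuples as given:

  1: (1, 2, 1, 2)
  2: (0, 0, 2, 3)
  3: (5, 0, 0, 2)
  4: (1, 2, 1, 2)
  5: (1, 2, 1, 2)
  6: (1, 2, 1, 2)
  7: (0, 0, 2, 3)
  8: (0, 0, 2, 3)
  9: (0, 0, 2, 3)
  10: (1, 2, 1, 2)

Grouping the 10 weights by Ā_7-representative: 3 linkage classes.

[[1, 4, 5, 6, 10], [2, 7, 8, 9], [3]]


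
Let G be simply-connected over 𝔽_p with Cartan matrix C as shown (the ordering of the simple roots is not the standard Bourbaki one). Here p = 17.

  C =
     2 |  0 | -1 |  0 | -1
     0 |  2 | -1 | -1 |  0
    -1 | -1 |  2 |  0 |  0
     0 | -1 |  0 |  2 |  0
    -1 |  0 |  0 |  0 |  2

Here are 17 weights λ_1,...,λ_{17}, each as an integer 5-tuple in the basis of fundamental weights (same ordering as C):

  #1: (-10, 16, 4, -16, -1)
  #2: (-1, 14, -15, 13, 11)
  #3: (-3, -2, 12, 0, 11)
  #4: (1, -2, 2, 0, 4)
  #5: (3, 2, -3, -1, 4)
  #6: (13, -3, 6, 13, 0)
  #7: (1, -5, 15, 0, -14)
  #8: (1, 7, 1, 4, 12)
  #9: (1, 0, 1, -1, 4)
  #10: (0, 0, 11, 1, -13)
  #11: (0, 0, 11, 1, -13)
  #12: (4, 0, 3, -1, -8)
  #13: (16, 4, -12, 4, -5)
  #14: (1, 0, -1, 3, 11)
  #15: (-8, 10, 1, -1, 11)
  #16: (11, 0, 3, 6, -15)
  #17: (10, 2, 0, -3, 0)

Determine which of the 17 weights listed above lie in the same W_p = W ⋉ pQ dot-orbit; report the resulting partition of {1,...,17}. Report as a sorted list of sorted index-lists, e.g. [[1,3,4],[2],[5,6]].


A_5 Cartan matrix, 5 simple roots permuted; ρ=(1,1,1,1,1).

Each λ_j+ρ reduced to Ā_17; 5-tuples below use C's row order:

  λ_1 → (2, 0, 2, 8, 0) · λ_2 → (2, 1, 0, 2, 10) · λ_3 → (2, 5, 5, 1, 4) · λ_4 → (2, 1, 2, 0, 5) · λ_5 → (2, 1, 2, 0, 5) · λ_6 → (2, 1, 0, 2, 10) · λ_7 → (11, 1, 1, 2, 1) · λ_8 → (2, 0, 2, 8, 0) · λ_9 → (2, 1, 2, 0, 5) · λ_10 → (11, 1, 1, 2, 1) · λ_11 → (11, 1, 1, 2, 1) · λ_12 → (2, 1, 2, 0, 5) · λ_13 → (2, 5, 5, 1, 4) · λ_14 → (2, 1, 0, 2, 10) · λ_15 → (2, 5, 5, 1, 4) · λ_16 → (2, 1, 2, 0, 5) · λ_17 → (11, 1, 1, 2, 1)

These 17 weights hit 5 W_17-dot-orbits; sizes (2, 3, 3, 5, 4):

[[1, 8], [2, 6, 14], [3, 13, 15], [4, 5, 9, 12, 16], [7, 10, 11, 17]]


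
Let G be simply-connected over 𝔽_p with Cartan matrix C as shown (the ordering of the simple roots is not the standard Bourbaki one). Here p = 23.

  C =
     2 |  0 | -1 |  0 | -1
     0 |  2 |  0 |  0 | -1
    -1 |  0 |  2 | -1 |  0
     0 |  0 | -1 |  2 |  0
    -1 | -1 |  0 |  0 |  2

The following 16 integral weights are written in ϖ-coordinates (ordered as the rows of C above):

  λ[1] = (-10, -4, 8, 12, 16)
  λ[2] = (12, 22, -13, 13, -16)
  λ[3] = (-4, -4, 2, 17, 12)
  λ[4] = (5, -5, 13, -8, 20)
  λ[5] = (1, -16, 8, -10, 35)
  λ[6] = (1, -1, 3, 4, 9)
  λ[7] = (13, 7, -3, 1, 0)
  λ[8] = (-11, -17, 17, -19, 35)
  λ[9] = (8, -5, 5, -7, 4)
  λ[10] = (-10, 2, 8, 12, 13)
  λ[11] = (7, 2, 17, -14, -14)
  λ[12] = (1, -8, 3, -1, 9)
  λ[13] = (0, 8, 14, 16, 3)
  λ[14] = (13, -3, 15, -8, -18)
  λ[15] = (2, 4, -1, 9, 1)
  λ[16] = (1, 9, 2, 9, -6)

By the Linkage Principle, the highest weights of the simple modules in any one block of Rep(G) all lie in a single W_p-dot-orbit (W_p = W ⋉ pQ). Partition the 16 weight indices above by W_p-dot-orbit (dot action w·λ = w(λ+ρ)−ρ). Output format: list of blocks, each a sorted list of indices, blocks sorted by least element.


Type A_5, rank 5, |W|=720; reorder rows/cols to standard.

Each λ_j+ρ reduced to Ā_23; 5-tuples below use C's row order:

  λ_1 → (9, 4, 0, 6, 1) · λ_2 → (12, 8, 2, 0, 1) · λ_3 → (3, 5, 0, 10, 2) · λ_4 → (2, 7, 4, 0, 3) · λ_5 → (12, 8, 2, 0, 1) · λ_6 → (2, 0, 4, 5, 10) · λ_7 → (12, 8, 2, 0, 1) · λ_8 → (3, 5, 0, 10, 2) · λ_9 → (9, 4, 0, 6, 1) · λ_10 → (9, 4, 0, 6, 1) · λ_11 → (3, 5, 0, 10, 2) · λ_12 → (2, 7, 4, 0, 3) · λ_13 → (9, 4, 0, 6, 1) · λ_14 → (2, 7, 4, 0, 3) · λ_15 → (3, 5, 0, 10, 2) · λ_16 → (3, 5, 0, 10, 2)

Grouping the 16 weights by Ā_23-representative: 5 linkage classes.

[[1, 9, 10, 13], [2, 5, 7], [3, 8, 11, 15, 16], [4, 12, 14], [6]]


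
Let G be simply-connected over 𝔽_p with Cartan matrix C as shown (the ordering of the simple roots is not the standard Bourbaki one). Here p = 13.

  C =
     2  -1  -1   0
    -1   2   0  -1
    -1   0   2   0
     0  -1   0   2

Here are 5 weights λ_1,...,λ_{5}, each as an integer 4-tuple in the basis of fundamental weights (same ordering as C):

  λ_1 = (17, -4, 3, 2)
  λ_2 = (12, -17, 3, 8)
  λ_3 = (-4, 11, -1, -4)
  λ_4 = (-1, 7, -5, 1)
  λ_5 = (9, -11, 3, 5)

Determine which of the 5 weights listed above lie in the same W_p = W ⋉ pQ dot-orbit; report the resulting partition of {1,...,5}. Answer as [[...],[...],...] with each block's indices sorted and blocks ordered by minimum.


Root system A_4: the 4×4 matrix C matches after relabeling.

Folding the 5 weights λ_j+ρ into Ā_13 (reps in the given 4-coord order):

    [1] (4, 4, 0, 2)
    [2] (0, 6, 3, 3)
    [3] (0, 6, 3, 3)
    [4] (4, 4, 0, 2)
    [5] (0, 6, 3, 3)

These 5 weights hit 2 W_13-dot-orbits; sizes (2, 3):

[[1, 4], [2, 3, 5]]


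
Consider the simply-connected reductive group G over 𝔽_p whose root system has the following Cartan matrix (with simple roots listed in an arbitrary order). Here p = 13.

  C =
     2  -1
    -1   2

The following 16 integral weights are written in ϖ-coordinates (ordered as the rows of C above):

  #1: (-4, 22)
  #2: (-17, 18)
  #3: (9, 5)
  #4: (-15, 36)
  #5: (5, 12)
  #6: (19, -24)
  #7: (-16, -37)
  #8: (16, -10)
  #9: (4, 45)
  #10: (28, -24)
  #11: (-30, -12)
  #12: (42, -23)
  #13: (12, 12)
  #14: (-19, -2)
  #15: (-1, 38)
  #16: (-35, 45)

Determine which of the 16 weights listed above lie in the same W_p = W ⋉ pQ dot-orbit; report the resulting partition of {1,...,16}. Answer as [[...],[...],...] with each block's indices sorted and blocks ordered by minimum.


Cartan matrix: type A_2 (|W|=6); un-permuting the 2 rows.

Folding the 16 weights λ_j+ρ into Ā_13 (reps in the given 2-coord order):

    1: (7, 3)
    2: (7, 3)
    3: (7, 3)
    4: (1, 10)
    5: (0, 7)
    6: (7, 3)
    7: (1, 10)
    8: (4, 5)
    9: (5, 7)
    10: (7, 3)
    11: (1, 10)
    12: (4, 5)
    13: (0, 0)
    14: (5, 7)
    15: (0, 0)
    16: (5, 7)

These 16 weights hit 6 W_13-dot-orbits; sizes (5, 3, 1, 2, 3, 2):

[[1, 2, 3, 6, 10], [4, 7, 11], [5], [8, 12], [9, 14, 16], [13, 15]]


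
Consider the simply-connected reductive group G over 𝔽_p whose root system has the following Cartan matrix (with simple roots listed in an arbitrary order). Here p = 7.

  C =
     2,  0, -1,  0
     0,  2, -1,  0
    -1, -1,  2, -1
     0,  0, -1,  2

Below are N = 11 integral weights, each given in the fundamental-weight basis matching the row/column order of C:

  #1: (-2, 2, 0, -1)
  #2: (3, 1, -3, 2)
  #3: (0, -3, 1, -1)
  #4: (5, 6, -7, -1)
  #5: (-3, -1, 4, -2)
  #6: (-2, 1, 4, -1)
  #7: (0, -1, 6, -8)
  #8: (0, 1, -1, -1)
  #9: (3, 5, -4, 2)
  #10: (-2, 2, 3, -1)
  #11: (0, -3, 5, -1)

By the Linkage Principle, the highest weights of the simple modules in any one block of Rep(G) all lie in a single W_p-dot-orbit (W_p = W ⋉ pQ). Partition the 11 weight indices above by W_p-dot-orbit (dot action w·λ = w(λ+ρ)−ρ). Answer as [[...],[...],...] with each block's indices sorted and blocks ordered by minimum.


D_4 Cartan matrix, 4 simple roots permuted; ρ=(1,1,1,1).

Alcove-folded reps (p=7, 11 weights, presented ϖ-order):

  1: (1, 3, 0, 0)
  2: (2, 0, 2, 1)
  3: (1, 2, 0, 0)
  4: (0, 1, 0, 6)
  5: (2, 0, 2, 1)
  6: (1, 2, 0, 0)
  7: (0, 1, 0, 6)
  8: (1, 2, 0, 0)
  9: (1, 3, 0, 0)
  10: (1, 3, 0, 0)
  11: (1, 2, 0, 0)

4 distinct reps among the 11 weights ⇒ 4 W_7-linkage classes:

[[1, 9, 10], [2, 5], [3, 6, 8, 11], [4, 7]]


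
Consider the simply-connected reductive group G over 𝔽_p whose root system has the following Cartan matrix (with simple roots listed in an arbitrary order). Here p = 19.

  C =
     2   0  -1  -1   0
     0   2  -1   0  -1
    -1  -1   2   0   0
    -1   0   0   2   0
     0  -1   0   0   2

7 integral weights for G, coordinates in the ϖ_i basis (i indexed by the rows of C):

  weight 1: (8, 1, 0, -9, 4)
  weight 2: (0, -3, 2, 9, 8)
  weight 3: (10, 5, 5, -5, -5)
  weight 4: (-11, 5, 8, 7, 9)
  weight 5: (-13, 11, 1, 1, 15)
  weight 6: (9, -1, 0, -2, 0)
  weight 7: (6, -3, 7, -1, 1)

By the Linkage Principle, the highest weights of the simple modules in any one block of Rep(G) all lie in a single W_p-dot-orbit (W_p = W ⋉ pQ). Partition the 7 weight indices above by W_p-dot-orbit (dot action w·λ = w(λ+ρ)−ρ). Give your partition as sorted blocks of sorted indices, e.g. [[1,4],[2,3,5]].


Root system A_5: the 5×5 matrix C matches after relabeling.

Folding the 7 weights λ_j+ρ into Ā_19 (reps in the given 5-coord order):

  1: (1, 2, 1, 8, 5) · 2: (1, 2, 1, 8, 5) · 3: (7, 2, 6, 0, 0) · 4: (3, 5, 1, 4, 4) · 5: (1, 2, 1, 8, 5) · 6: (9, 0, 1, 1, 1) · 7: (7, 2, 6, 0, 0)

The 7 indices split into 4 linkage classes (same alcove rep ⇔ same W_19-dot-orbit):

[[1, 2, 5], [3, 7], [4], [6]]


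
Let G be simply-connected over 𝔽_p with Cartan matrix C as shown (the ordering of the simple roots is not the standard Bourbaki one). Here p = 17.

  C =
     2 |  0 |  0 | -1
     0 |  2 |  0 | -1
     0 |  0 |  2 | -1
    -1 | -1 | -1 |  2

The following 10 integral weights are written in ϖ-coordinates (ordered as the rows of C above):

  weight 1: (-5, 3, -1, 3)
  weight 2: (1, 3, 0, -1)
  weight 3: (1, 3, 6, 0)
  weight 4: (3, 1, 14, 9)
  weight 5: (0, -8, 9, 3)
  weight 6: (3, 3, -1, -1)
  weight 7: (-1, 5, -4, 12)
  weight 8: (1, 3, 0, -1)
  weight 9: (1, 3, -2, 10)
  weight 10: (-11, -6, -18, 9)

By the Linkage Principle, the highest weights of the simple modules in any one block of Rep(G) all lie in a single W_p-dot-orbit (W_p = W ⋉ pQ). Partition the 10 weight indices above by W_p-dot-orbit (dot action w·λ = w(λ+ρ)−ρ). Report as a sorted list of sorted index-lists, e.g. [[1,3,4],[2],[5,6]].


Root system D_4: the 4×4 matrix C matches after relabeling.

Folding the 10 weights λ_j+ρ into Ā_17 (reps in the given 4-coord order):

  λ_1+ρ ↦ (4, 4, 0, 0) · λ_2+ρ ↦ (2, 4, 1, 0) · λ_3+ρ ↦ (2, 4, 7, 1) · λ_4+ρ ↦ (2, 4, 7, 1) · λ_5+ρ ↦ (2, 4, 7, 1) · λ_6+ρ ↦ (4, 4, 0, 0) · λ_7+ρ ↦ (2, 4, 1, 0) · λ_8+ρ ↦ (2, 4, 1, 0) · λ_9+ρ ↦ (2, 4, 1, 0) · λ_10+ρ ↦ (0, 5, 7, 0)

The 10 indices split into 4 linkage classes (same alcove rep ⇔ same W_17-dot-orbit):

[[1, 6], [2, 7, 8, 9], [3, 4, 5], [10]]


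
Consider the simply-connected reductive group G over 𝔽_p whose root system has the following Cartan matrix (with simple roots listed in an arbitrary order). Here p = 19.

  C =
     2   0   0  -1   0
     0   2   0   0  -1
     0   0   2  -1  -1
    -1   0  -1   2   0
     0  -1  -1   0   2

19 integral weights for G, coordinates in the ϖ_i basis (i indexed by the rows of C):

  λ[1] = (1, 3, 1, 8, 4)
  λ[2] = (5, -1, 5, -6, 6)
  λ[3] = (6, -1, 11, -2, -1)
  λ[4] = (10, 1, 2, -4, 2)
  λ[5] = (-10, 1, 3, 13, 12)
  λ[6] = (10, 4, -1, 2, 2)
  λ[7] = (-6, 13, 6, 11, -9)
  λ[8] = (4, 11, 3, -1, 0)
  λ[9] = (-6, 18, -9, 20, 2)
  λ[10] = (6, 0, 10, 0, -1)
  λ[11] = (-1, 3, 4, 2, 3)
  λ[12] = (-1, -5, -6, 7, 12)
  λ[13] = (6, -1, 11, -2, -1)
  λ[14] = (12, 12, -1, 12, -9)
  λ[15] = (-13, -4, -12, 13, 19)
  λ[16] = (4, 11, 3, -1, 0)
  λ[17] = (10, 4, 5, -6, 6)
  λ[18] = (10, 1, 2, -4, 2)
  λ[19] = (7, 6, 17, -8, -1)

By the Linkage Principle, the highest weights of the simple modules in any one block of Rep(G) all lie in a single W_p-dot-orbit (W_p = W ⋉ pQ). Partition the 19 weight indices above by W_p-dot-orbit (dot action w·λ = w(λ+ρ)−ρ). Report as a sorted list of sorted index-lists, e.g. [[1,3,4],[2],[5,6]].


Cartan matrix: type A_5 (|W|=720); un-permuting the 5 rows.

Alcove-folded reps (p=19, 19 weights, presented ϖ-order):

  λ_1+ρ ↦ (1, 1, 2, 8, 5);  λ_2+ρ ↦ (1, 0, 1, 5, 7);  λ_3+ρ ↦ (6, 0, 11, 1, 0);  λ_4+ρ ↦ (8, 2, 0, 3, 3);  λ_5+ρ ↦ (2, 9, 4, 0, 1);  λ_6+ρ ↦ (8, 2, 0, 3, 3);  λ_7+ρ ↦ (1, 0, 1, 5, 7);  λ_8+ρ ↦ (2, 9, 4, 0, 1);  λ_9+ρ ↦ (8, 2, 0, 3, 3);  λ_10+ρ ↦ (6, 0, 11, 1, 0);  λ_11+ρ ↦ (0, 4, 5, 3, 4);  λ_12+ρ ↦ (0, 4, 5, 3, 4);  λ_13+ρ ↦ (6, 0, 11, 1, 0);  λ_14+ρ ↦ (1, 0, 1, 5, 7);  λ_15+ρ ↦ (1, 1, 2, 8, 5);  λ_16+ρ ↦ (2, 9, 4, 0, 1);  λ_17+ρ ↦ (1, 0, 1, 5, 7);  λ_18+ρ ↦ (8, 2, 0, 3, 3);  λ_19+ρ ↦ (6, 0, 11, 1, 0)

6 distinct reps among the 19 weights ⇒ 6 W_19-linkage classes:

[[1, 15], [2, 7, 14, 17], [3, 10, 13, 19], [4, 6, 9, 18], [5, 8, 16], [11, 12]]


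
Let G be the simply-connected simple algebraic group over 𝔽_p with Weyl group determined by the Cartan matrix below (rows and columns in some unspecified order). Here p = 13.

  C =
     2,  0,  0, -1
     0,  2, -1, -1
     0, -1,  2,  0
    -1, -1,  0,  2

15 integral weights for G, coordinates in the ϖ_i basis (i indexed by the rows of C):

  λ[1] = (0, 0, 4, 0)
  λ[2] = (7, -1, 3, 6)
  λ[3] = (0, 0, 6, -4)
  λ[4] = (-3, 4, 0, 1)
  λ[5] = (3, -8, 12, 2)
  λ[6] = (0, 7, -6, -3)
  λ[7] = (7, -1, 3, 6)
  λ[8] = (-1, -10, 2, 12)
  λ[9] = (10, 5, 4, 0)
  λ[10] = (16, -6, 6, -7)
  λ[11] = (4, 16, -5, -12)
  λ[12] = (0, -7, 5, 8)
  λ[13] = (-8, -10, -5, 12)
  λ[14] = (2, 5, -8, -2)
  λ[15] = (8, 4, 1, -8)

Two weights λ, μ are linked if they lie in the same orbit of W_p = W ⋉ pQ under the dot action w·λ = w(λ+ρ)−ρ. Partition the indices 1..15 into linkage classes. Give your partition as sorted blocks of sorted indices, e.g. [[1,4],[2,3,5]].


A_4 Cartan matrix, 4 simple roots permuted; ρ=(1,1,1,1).

Ā_13 reps of the 15 weights (A_4, coords as presented):

  [1] (1, 1, 5, 1) · [2] (2, 2, 0, 5) · [3] (1, 1, 5, 1) · [4] (2, 5, 1, 0) · [5] (0, 3, 6, 4) · [6] (1, 1, 5, 1) · [7] (2, 2, 0, 5) · [8] (0, 3, 6, 4) · [9] (1, 1, 5, 1) · [10] (2, 2, 0, 5) · [11] (2, 2, 0, 5) · [12] (1, 6, 0, 3) · [13] (0, 3, 6, 4) · [14] (1, 1, 5, 1) · [15] (2, 2, 0, 5)

Linkage partition of the 15 weights (5 classes, p=13):

[[1, 3, 6, 9, 14], [2, 7, 10, 11, 15], [4], [5, 8, 13], [12]]


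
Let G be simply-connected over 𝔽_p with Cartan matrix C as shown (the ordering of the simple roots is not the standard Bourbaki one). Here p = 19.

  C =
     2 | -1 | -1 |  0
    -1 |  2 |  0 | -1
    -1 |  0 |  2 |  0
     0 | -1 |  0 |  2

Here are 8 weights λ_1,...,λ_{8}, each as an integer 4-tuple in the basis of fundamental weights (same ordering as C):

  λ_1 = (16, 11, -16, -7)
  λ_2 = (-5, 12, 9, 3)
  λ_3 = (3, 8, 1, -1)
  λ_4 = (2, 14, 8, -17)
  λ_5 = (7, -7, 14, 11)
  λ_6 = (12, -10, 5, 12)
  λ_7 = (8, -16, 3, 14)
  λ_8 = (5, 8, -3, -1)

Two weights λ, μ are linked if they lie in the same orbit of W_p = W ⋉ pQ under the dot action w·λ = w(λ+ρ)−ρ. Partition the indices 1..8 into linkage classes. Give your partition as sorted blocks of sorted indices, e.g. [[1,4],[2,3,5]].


Type A_4, rank 4, |W|=120; reorder rows/cols to standard.

Ā_19 reps of the 8 weights (A_4, coords as presented):

    [1] (2, 2, 5, 4)
    [2] (4, 9, 2, 0)
    [3] (4, 9, 2, 0)
    [4] (2, 1, 1, 7)
    [5] (2, 2, 5, 4)
    [6] (4, 9, 2, 0)
    [7] (4, 9, 2, 0)
    [8] (4, 9, 2, 0)

3 distinct reps among the 8 weights ⇒ 3 W_19-linkage classes:

[[1, 5], [2, 3, 6, 7, 8], [4]]


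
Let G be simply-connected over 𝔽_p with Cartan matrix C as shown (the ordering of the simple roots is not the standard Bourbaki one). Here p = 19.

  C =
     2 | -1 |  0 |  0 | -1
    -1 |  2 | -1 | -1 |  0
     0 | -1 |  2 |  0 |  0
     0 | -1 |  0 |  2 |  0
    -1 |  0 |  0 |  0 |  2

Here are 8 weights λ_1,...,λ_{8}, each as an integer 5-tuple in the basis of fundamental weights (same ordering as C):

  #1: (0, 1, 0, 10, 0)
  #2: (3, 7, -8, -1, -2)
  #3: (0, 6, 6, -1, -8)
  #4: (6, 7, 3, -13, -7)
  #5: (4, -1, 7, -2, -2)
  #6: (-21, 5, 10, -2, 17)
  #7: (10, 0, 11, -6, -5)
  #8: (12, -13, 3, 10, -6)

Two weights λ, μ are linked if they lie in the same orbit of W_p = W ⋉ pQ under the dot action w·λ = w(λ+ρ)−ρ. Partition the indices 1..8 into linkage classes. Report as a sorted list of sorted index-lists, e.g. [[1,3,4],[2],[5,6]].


Cartan matrix: type D_5 (|W|=1920); un-permuting the 5 rows.

λ_j+ρ reflected into Ā_19 (⟨·,θ^∨⟩≤19); 5-tuples as given:

    λ_1 → (1, 2, 1, 11, 1)
    λ_2 → (3, 1, 7, 0, 1)
    λ_3 → (3, 1, 7, 0, 1)
    λ_4 → (3, 1, 0, 8, 3)
    λ_5 → (3, 1, 7, 0, 1)
    λ_6 → (1, 2, 1, 11, 1)
    λ_7 → (3, 1, 7, 0, 1)
    λ_8 → (3, 1, 7, 0, 1)

Grouping the 8 weights by Ā_19-representative: 3 linkage classes.

[[1, 6], [2, 3, 5, 7, 8], [4]]


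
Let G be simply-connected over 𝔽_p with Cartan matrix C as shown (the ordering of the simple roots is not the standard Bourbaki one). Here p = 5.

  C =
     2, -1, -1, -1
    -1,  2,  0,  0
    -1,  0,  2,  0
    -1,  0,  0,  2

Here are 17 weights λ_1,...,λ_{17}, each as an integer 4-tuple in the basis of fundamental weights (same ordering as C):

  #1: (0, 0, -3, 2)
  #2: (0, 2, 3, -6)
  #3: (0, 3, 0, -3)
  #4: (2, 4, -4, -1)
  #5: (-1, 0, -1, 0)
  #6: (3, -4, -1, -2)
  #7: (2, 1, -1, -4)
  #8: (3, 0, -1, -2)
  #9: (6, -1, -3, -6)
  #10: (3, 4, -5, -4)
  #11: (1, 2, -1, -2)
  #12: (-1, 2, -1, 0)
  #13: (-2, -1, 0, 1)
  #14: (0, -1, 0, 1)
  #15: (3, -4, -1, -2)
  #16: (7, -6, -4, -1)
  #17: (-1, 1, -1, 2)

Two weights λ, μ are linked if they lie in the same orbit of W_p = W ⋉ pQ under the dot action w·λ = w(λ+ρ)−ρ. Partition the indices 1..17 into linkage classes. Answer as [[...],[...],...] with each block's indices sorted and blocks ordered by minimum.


C ↔ D_4 under row/col permutation; |W(D_4)| = 192.

Each λ_j+ρ reduced to Ā_5; 4-tuples below use C's row order:

  1: (1, 0, 1, 2);  2: (0, 1, 0, 1);  3: (0, 3, 0, 1);  4: (0, 2, 0, 3);  5: (0, 1, 0, 1);  6: (0, 3, 0, 1);  7: (0, 2, 0, 3);  8: (0, 1, 0, 1);  9: (0, 2, 0, 3);  10: (0, 1, 0, 1);  11: (0, 3, 0, 1);  12: (0, 3, 0, 1);  13: (0, 1, 0, 1);  14: (1, 0, 1, 2);  15: (0, 3, 0, 1);  16: (0, 2, 0, 3);  17: (0, 2, 0, 3)

4 distinct reps among the 17 weights ⇒ 4 W_5-linkage classes:

[[1, 14], [2, 5, 8, 10, 13], [3, 6, 11, 12, 15], [4, 7, 9, 16, 17]]


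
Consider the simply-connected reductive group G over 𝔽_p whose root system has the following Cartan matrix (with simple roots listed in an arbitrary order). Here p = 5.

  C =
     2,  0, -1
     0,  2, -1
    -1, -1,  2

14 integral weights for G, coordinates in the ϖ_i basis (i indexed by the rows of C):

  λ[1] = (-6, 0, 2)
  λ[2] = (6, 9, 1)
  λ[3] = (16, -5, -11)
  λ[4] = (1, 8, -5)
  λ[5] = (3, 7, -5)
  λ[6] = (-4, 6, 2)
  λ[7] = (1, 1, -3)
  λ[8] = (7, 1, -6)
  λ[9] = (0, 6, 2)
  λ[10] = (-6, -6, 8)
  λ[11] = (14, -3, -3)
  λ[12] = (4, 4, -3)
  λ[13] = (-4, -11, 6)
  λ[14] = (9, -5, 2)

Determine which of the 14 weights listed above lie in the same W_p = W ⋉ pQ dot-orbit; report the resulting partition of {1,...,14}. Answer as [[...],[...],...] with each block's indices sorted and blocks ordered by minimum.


Root system A_3: the 3×3 matrix C matches after relabeling.

Each λ_j+ρ reduced to Ā_5; 3-tuples below use C's row order:

  λ_1+ρ ↦ (3, 1, 1)
  λ_2+ρ ↦ (2, 1, 0)
  λ_3+ρ ↦ (2, 1, 0)
  λ_4+ρ ↦ (2, 1, 0)
  λ_5+ρ ↦ (3, 1, 1)
  λ_6+ρ ↦ (0, 0, 2)
  λ_7+ρ ↦ (0, 0, 2)
  λ_8+ρ ↦ (0, 0, 2)
  λ_9+ρ ↦ (3, 1, 1)
  λ_10+ρ ↦ (0, 0, 1)
  λ_11+ρ ↦ (2, 1, 0)
  λ_12+ρ ↦ (0, 0, 2)
  λ_13+ρ ↦ (2, 1, 0)
  λ_14+ρ ↦ (3, 1, 1)

The 14 indices split into 4 linkage classes (same alcove rep ⇔ same W_5-dot-orbit):

[[1, 5, 9, 14], [2, 3, 4, 11, 13], [6, 7, 8, 12], [10]]


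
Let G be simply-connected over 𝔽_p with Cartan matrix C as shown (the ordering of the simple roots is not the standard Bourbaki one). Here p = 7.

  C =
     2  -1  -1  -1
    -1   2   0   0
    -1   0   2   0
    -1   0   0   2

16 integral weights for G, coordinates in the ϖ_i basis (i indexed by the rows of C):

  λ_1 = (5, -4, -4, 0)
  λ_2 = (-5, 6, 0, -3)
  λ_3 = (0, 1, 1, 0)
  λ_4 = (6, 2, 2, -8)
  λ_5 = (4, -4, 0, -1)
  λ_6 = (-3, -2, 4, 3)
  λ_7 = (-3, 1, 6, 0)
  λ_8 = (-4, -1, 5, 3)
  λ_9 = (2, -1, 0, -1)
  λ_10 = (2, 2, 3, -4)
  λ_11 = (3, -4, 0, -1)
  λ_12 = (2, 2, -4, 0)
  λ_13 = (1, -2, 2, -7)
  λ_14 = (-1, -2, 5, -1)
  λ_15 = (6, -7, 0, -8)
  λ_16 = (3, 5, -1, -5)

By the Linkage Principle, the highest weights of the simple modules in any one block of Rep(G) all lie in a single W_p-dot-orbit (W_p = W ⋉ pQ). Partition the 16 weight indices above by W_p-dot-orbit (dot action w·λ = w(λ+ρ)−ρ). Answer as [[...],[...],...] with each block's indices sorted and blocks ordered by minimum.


Root system D_4: the 4×4 matrix C matches after relabeling.

Each λ_j+ρ reduced to Ā_7; 4-tuples below use C's row order:

  λ_1+ρ ↦ (0, 3, 3, 1) · λ_2+ρ ↦ (1, 2, 2, 1) · λ_3+ρ ↦ (1, 2, 2, 1) · λ_4+ρ ↦ (0, 3, 3, 1) · λ_5+ρ ↦ (1, 3, 1, 0) · λ_6+ρ ↦ (1, 2, 2, 1) · λ_7+ρ ↦ (0, 0, 5, 1) · λ_8+ρ ↦ (0, 3, 3, 1) · λ_9+ρ ↦ (3, 0, 1, 0) · λ_10+ρ ↦ (3, 0, 1, 0) · λ_11+ρ ↦ (1, 3, 1, 0) · λ_12+ρ ↦ (0, 3, 3, 1) · λ_13+ρ ↦ (1, 3, 1, 0) · λ_14+ρ ↦ (0, 0, 5, 1) · λ_15+ρ ↦ (0, 0, 5, 1) · λ_16+ρ ↦ (0, 3, 3, 1)

The 16 indices split into 5 linkage classes (same alcove rep ⇔ same W_7-dot-orbit):

[[1, 4, 8, 12, 16], [2, 3, 6], [5, 11, 13], [7, 14, 15], [9, 10]]


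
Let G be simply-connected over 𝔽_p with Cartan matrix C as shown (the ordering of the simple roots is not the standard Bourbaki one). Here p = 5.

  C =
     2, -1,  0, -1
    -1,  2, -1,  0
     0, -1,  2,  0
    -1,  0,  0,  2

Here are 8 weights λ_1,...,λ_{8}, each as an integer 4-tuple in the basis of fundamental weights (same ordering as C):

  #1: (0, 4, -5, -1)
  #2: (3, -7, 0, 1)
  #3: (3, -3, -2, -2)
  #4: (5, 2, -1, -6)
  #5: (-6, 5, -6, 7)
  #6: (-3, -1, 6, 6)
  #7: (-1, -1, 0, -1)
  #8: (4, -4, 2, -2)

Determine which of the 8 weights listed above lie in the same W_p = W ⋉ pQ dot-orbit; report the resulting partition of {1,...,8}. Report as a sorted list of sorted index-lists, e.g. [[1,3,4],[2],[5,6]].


A_4 Cartan matrix, 4 simple roots permuted; ρ=(1,1,1,1).

λ_j+ρ reflected into Ā_5 (⟨·,θ^∨⟩≤5); 4-tuples as given:

  λ_1+ρ ↦ (0, 1, 3, 1) · λ_2+ρ ↦ (0, 1, 3, 1) · λ_3+ρ ↦ (0, 1, 2, 1) · λ_4+ρ ↦ (0, 1, 3, 1) · λ_5+ρ ↦ (0, 1, 3, 1) · λ_6+ρ ↦ (0, 2, 0, 0) · λ_7+ρ ↦ (0, 0, 1, 0) · λ_8+ρ ↦ (1, 3, 0, 1)

Linkage partition of the 8 weights (5 classes, p=5):

[[1, 2, 4, 5], [3], [6], [7], [8]]


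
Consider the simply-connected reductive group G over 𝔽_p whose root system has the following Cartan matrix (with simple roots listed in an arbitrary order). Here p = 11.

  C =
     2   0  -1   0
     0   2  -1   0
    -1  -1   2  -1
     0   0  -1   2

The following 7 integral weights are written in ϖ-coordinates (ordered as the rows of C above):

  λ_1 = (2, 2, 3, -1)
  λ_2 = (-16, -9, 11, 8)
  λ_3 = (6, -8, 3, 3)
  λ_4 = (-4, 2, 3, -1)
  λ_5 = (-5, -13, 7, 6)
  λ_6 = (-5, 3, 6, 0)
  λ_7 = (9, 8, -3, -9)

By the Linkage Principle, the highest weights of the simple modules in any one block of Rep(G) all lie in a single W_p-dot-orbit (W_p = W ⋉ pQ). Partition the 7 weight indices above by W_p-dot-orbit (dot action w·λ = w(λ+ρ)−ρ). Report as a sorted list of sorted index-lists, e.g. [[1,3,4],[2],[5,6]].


D_4 Cartan matrix, 4 simple roots permuted; ρ=(1,1,1,1).

W_11-reps of the 7 weights in Ā_11 (same 4-coord order as C):

    [1] (3, 3, 1, 0)
    [2] (0, 1, 1, 2)
    [3] (3, 3, 1, 0)
    [4] (3, 3, 1, 0)
    [5] (3, 3, 1, 0)
    [6] (3, 3, 1, 0)
    [7] (0, 1, 1, 2)

Grouping the 7 weights by Ā_11-representative: 2 linkage classes.

[[1, 3, 4, 5, 6], [2, 7]]


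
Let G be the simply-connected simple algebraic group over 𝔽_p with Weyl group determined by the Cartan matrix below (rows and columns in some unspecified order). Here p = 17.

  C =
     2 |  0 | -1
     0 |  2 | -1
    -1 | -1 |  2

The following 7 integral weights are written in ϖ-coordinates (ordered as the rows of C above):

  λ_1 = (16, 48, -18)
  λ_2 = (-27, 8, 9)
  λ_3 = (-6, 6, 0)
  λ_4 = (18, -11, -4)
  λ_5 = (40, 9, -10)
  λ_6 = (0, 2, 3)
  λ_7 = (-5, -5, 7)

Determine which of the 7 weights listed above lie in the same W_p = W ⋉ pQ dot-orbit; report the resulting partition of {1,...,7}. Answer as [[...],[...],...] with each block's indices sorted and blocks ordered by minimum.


Root system A_3: the 3×3 matrix C matches after relabeling.

W_17-reps of the 7 weights in Ā_17 (same 3-coord order as C):

  λ_1 → (2, 0, 0) · λ_2 → (1, 2, 7) · λ_3 → (1, 3, 4) · λ_4 → (4, 1, 10) · λ_5 → (1, 2, 7) · λ_6 → (1, 3, 4) · λ_7 → (4, 4, 0)

Partition of {1..7} into 5 W_17-dot-orbits:

[[1], [2, 5], [3, 6], [4], [7]]


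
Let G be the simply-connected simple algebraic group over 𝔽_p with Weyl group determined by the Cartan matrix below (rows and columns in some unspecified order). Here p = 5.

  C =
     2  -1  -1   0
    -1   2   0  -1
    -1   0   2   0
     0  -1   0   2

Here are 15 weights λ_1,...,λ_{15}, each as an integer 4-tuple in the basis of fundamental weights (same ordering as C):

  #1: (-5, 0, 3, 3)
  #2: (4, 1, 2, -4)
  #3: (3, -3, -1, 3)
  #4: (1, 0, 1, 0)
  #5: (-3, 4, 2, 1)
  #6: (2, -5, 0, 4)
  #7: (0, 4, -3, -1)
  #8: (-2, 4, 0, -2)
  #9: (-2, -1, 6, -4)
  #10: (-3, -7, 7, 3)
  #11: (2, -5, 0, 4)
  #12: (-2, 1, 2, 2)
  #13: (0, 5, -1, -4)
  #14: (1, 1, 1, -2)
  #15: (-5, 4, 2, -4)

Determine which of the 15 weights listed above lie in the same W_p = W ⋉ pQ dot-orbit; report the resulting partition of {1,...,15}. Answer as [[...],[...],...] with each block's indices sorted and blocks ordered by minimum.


Root system A_4: the 4×4 matrix C matches after relabeling.

Ā_5 reps of the 15 weights (A_4, coords as presented):

  1: (1, 3, 0, 1);  2: (0, 2, 2, 1);  3: (1, 2, 1, 1);  4: (2, 1, 1, 0);  5: (0, 2, 2, 1);  6: (1, 3, 0, 1);  7: (1, 3, 0, 1);  8: (1, 3, 0, 1);  9: (2, 1, 1, 0);  10: (1, 1, 2, 0);  11: (1, 3, 0, 1);  12: (1, 1, 0, 1);  13: (1, 2, 1, 1);  14: (2, 1, 1, 0);  15: (1, 2, 1, 1)

Grouping the 15 weights by Ā_5-representative: 6 linkage classes.

[[1, 6, 7, 8, 11], [2, 5], [3, 13, 15], [4, 9, 14], [10], [12]]
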